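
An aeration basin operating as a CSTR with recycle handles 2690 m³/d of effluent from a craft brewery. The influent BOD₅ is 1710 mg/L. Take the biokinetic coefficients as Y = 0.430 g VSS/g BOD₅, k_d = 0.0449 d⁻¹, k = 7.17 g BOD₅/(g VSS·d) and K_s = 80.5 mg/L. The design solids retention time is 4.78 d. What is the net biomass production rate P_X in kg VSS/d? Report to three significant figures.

For a completely mixed reactor with recycle the Lawrence–McCarty relation gives S = K_s·(1 + k_d·θ_c) / [θ_c·(Y·k − k_d) − 1] = 80.5 × (1 + 0.0449 × 4.78) / [4.78 × (0.430 × 7.17 − 0.0449) − 1] = 97.78 / 13.52 = 7.231 mg/L.
Correct the yield for decay: Y_obs = Y/(1 + k_d θ_c) = 0.430 / (1 + 0.0449 × 4.78) = 0.430 / 1.215 = 0.3540.
Substrate removed = Q·(S₀ − S) = 2690 m³/d × (1710 − 7.23) g/m³ = 4.58×10^6 g/d = 4580 kg/d.
So the net sludge growth is P_X = 0.3540 × 4580 = 1622 kg VSS/d.

P_X ≈ 1620 kg VSS/d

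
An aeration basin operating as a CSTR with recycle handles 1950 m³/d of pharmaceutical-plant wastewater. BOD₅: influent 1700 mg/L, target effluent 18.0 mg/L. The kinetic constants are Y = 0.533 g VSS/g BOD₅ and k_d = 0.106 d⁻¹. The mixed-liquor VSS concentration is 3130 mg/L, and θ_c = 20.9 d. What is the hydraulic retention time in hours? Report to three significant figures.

Rearranging the biomass balance for a CMAS with decay, V = Y·Q·ΔS·θ_c / [X·(1+k_d θ_c)] = 0.533 × 1950 × (1700 − 18.0) × 20.9 / [3130 × (1 + 0.106 × 20.9)] = 3.65×10^7 / 10064 = 3630 m³.
Hydraulic retention time τ = V/Q = 3630 / 1950 = 1.862 d = 44.68 h.

τ ≈ 44.7 h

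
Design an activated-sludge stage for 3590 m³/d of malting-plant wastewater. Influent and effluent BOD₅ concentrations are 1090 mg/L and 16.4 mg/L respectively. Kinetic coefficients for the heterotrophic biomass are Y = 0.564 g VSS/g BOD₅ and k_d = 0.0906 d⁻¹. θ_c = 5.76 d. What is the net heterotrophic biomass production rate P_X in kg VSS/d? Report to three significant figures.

Observed yield with endogenous decay: Y_obs = Y / (1 + k_d·θ_c) = 0.564 / (1 + 0.0906 × 5.76) = 0.564 / 1.522 = 0.3706 g VSS/g BOD₅.
Mass of BOD₅ removed per day: Q(S₀ − S) = 3590 × 1074 g/m³ = 3854 kg/d.
Net biomass production P_X = Y_obs × Q·(S₀ − S) = 0.3706 × 3854 = 1428 kg VSS/d.

P_X ≈ 1430 kg VSS/d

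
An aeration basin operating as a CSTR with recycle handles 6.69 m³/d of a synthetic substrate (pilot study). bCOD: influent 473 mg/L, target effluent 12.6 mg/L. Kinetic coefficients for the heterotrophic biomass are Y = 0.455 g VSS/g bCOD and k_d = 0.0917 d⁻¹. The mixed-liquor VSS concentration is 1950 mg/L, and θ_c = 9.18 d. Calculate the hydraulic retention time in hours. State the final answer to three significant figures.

Steady-state biomass mass balance: V·X·(1 + k_d·θ_c) = Y·Q·(S₀ − S)·θ_c, so V = 0.455 × 6.69 × (473 − 12.6) × 9.18 / [1950 × (1 + 0.0917 × 9.18)] = 1.29×10^4 / 3592 = 3.582 m³.
τ = V/Q = 3.582/6.69 = 0.5354 d, or 12.85 h.

τ ≈ 12.9 h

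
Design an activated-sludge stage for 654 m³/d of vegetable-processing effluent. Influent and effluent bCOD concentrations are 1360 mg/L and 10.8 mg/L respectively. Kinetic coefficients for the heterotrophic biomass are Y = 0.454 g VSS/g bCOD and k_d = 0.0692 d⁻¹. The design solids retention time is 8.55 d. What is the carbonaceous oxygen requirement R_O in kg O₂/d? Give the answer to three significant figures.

R_O ≈ 525 kg O₂/d

Correct the yield for decay: Y_obs = Y/(1 + k_d θ_c) = 0.454 / (1 + 0.0692 × 8.55) = 0.454 / 1.592 = 0.2852.
Q·(S₀ − S) = 654 × (1360 − 10.8) × 10⁻³ = 882.4 kg/d removed.
Biomass synthesised: P_X = Y_obs × 882.4 = 251.7 kg VSS/d.
R_O = Q·(S₀ − S) − 1.42·P_X = 882.4 − 1.42 × 251.7 = 525.0 kg O₂/d.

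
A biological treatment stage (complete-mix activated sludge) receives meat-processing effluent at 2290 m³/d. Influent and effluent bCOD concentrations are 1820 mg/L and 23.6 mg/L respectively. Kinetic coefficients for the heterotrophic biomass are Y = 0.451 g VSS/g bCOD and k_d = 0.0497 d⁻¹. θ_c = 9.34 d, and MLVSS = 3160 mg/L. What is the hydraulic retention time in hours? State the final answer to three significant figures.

Steady-state biomass mass balance: V·X·(1 + k_d·θ_c) = Y·Q·(S₀ − S)·θ_c, so V = 0.451 × 2290 × (1820 − 23.6) × 9.34 / [3160 × (1 + 0.0497 × 9.34)] = 1.73×10^7 / 4627 = 3745 m³.
τ = V/Q = 3745/2290 = 1.635 d, or 39.25 h.

τ ≈ 39.3 h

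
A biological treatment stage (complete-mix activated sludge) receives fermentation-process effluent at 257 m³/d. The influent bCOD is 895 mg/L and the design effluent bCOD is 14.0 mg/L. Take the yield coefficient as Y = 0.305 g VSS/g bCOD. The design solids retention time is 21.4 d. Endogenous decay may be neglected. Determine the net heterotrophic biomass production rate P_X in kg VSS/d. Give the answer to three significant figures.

With endogenous decay neglected, the observed yield equals the true yield: Y_obs = Y = 0.305 g VSS/g bCOD.
ΔS = 895 − 14.0 = 881.0 mg/L, so the substrate removal rate is 257 × 881.0/1000 = 226.4 kg bCOD/d.
P_X = Y_obs · Q(S₀ − S) = 0.3050 × 226.4 = 69.06 kg VSS/d.

P_X ≈ 69.1 kg VSS/d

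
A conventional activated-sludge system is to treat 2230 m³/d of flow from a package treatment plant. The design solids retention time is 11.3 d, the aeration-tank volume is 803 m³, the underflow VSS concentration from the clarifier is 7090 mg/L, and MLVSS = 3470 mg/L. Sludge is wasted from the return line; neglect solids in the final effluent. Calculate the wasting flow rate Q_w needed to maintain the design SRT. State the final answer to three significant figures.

θ_c = V·X/(Q_w·X_r) when wasting from the recycle, so Q_w = V·X/(θ_c·X_r) = 803.0 × 3470 / (11.3 × 7090) = 34.78 m³/d.

Q_w ≈ 34.8 m³/d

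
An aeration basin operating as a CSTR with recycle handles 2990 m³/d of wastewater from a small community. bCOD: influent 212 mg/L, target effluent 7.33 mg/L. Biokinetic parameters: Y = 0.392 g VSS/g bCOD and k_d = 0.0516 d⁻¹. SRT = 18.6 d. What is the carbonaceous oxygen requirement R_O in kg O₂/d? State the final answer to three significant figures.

Observed yield with endogenous decay: Y_obs = Y / (1 + k_d·θ_c) = 0.392 / (1 + 0.0516 × 18.6) = 0.392 / 1.960 = 0.2000 g VSS/g bCOD.
Substrate removed = Q·(S₀ − S) = 2990 m³/d × (212 − 7.33) g/m³ = 6.12×10^5 g/d = 612.0 kg/d.
Biomass synthesised: P_X = Y_obs × 612.0 = 122.4 kg VSS/d.
R_O = Q·(S₀ − S) − 1.42·P_X = 612.0 − 1.42 × 122.4 = 438.1 kg O₂/d.

R_O ≈ 438 kg O₂/d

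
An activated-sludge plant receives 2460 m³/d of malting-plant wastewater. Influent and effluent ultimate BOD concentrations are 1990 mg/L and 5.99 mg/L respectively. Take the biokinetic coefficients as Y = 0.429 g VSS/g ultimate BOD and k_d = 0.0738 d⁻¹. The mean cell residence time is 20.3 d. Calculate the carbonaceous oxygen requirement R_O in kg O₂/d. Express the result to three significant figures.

R_O ≈ 3690 kg O₂/d

Correct the yield for decay: Y_obs = Y/(1 + k_d θ_c) = 0.429 / (1 + 0.0738 × 20.3) = 0.429 / 2.498 = 0.1717.
Mass of ultimate BOD removed per day: Q(S₀ − S) = 2460 × 1984 g/m³ = 4881 kg/d.
P_X = Y_obs·Q·(S₀ − S) = 0.1717 × 4881 = 838.1 kg VSS/d.
Carbonaceous O₂ demand = substrate oxidised − cell-mass equivalent = 4881 − 1.42 × 838.1 = 3690 kg O₂/d.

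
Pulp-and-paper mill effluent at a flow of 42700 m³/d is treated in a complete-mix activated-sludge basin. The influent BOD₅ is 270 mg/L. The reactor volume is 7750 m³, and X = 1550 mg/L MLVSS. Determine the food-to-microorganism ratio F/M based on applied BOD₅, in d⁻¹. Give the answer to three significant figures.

F/M ≈ 0.960 d⁻¹

F/M = Q·S₀ / (V·X) = 42700 × 270 / (7750 × 1550) = 0.9598 g BOD₅·(g VSS·d)⁻¹.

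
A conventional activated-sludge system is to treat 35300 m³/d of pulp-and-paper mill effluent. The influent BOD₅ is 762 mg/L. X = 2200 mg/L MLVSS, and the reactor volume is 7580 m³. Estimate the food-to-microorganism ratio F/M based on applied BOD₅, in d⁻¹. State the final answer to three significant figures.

F/M = applied load / biomass = Q·S₀/(V·X) = 35300 × 762 / (7580 × 2200) = 1.613 d⁻¹.

F/M ≈ 1.61 d⁻¹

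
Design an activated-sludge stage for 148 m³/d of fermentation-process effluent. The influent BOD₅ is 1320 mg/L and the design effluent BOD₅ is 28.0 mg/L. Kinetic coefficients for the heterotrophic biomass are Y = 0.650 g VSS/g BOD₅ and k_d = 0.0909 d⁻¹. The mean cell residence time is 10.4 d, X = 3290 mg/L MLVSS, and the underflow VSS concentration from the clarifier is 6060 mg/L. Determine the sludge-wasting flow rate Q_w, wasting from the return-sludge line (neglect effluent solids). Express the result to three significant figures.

Rearranging the biomass balance for a CMAS with decay, V = Y·Q·ΔS·θ_c / [X·(1+k_d θ_c)] = 0.650 × 148 × (1320 − 28.0) × 10.4 / [3290 × (1 + 0.0909 × 10.4)] = 1.29×10^6 / 6400 = 202.0 m³.
Q_w = (V·X)/(θ_c X_r) = 202.0 × 3290 / (10.4 × 6060) = 10.54 m³/d.

Q_w ≈ 10.5 m³/d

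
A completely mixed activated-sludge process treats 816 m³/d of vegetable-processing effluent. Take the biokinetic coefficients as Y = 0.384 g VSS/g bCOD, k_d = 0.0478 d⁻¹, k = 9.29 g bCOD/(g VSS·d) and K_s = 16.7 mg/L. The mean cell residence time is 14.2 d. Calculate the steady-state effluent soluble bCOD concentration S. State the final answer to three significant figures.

S ≈ 0.572 mg/L

For a completely mixed reactor with recycle the Lawrence–McCarty relation gives S = K_s·(1 + k_d·θ_c) / [θ_c·(Y·k − k_d) − 1] = 16.7 × (1 + 0.0478 × 14.2) / [14.2 × (0.384 × 9.29 − 0.0478) − 1] = 28.04 / 48.98 = 0.5724 mg/L.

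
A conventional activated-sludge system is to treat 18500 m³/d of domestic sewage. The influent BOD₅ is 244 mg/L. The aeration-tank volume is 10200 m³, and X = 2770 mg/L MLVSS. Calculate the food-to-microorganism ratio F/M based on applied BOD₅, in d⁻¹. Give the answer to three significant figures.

F/M ≈ 0.160 d⁻¹

Food-to-microorganism ratio F/M = Q S₀ / (V X) = 18500 × 244 / (10200 × 2770) = 0.1598 d⁻¹.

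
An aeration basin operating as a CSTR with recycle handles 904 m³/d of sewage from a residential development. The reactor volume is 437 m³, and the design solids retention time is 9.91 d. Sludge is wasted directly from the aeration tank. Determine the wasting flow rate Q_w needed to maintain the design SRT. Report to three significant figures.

Q_w ≈ 44.1 m³/d

For wasting at MLVSS concentration, Q_w = V/θ_c = 437.0/9.91 = 44.10 m³/d.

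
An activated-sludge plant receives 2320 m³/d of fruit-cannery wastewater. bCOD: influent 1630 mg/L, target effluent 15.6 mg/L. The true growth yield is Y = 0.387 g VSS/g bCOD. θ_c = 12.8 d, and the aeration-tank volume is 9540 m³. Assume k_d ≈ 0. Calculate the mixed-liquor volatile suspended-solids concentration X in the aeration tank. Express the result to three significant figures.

From V·X = Y·Q·(S₀ − S)·θ_c (decay neglected): X = 0.387 × 2320 × (1630 − 15.6) × 12.8 / 9540 = 1945 mg/L.

X ≈ 1940 mg/L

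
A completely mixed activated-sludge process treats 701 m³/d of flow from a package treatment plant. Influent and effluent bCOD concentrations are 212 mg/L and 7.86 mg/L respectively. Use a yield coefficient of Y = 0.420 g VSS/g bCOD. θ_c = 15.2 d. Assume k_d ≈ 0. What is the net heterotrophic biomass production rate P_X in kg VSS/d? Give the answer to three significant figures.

P_X ≈ 60.1 kg VSS/d

With endogenous decay neglected, the observed yield equals the true yield: Y_obs = Y = 0.420 g VSS/g bCOD.
Q·(S₀ − S) = 701 × (212 − 7.86) × 10⁻³ = 143.1 kg/d removed.
So the net sludge growth is P_X = 0.4200 × 143.1 = 60.10 kg VSS/d.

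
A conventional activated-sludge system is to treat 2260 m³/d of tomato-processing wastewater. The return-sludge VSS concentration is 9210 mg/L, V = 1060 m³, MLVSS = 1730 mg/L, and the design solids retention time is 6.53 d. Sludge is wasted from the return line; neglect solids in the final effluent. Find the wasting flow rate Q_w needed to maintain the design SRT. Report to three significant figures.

Q_w ≈ 30.5 m³/d

Q_w = (V·X)/(θ_c X_r) = 1060 × 1730 / (6.53 × 9210) = 30.49 m³/d.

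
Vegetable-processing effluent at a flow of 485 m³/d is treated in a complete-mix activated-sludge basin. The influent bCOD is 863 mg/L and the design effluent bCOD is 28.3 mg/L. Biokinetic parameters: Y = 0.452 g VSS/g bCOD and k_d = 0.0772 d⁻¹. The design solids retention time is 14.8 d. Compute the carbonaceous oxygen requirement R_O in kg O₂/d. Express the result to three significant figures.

R_O ≈ 284 kg O₂/d

Y_obs = Y / (1 + k_d θ_c) = 0.452 / (1 + 0.0772 × 14.8) = 0.452 / 2.143 = 0.2110.
Q·(S₀ − S) = 485 × (863 − 28.3) × 10⁻³ = 404.8 kg/d removed.
Net sludge production P_X = 0.2110 × 404.8 = 85.40 kg VSS/d.
R_O = Q·(S₀ − S) − 1.42·P_X = 404.8 − 1.42 × 85.40 = 283.6 kg O₂/d.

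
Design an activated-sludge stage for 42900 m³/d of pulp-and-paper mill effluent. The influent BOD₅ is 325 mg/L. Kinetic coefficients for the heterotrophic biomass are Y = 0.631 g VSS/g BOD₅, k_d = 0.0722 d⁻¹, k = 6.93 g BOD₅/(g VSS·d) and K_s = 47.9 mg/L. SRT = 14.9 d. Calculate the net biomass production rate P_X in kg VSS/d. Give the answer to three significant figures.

From the Monod/SRT balance for a CMAS, S = K_s·(1+k_d θ_c)/[θ_c·(Y k − k_d) − 1] = 47.9 × (1 + 0.0722 × 14.9) / [14.9 × (0.631 × 6.93 − 0.0722) − 1] = 99.43 / 63.08 = 1.576 mg/L.
Y_obs = Y / (1 + k_d θ_c) = 0.631 / (1 + 0.0722 × 14.9) = 0.631 / 2.076 = 0.3040.
Mass of BOD₅ removed per day: Q(S₀ − S) = 42900 × 323.4 g/m³ = 13875 kg/d.
Biomass produced: P_X = Y_obs·Q·ΔS = 0.3040 × 13875 ≈ 4218 kg VSS/d.

P_X ≈ 4220 kg VSS/d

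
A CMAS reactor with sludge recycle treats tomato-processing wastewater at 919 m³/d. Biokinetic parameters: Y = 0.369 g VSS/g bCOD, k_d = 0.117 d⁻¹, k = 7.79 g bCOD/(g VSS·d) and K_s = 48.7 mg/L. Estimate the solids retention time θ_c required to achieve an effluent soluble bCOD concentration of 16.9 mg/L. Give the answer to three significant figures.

θ_c ≈ 1.60 d

Specific growth rate at S = 16.9 mg/L: μ = YkS/(K_s+S) = 0.369·7.79·16.9/(48.7+16.9) = 0.7405 d⁻¹.
θ_c = 1/(μ − k_d) = 1/(0.7405 − 0.117) = 1/0.6235 = 1.604 d.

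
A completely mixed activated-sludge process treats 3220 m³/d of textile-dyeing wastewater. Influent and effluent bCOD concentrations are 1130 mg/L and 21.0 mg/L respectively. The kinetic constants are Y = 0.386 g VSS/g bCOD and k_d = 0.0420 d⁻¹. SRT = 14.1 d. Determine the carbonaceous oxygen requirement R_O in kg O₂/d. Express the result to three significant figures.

Correct the yield for decay: Y_obs = Y/(1 + k_d θ_c) = 0.386 / (1 + 0.0420 × 14.1) = 0.386 / 1.592 = 0.2424.
ΔS = 1130 − 21.0 = 1109 mg/L, so the substrate removal rate is 3220 × 1109/1000 = 3571 kg bCOD/d.
P_X = Y_obs·Q·(S₀ − S) = 0.2424 × 3571 = 865.7 kg VSS/d.
Carbonaceous O₂ demand = substrate oxidised − cell-mass equivalent = 3571 − 1.42 × 865.7 = 2342 kg O₂/d.

R_O ≈ 2340 kg O₂/d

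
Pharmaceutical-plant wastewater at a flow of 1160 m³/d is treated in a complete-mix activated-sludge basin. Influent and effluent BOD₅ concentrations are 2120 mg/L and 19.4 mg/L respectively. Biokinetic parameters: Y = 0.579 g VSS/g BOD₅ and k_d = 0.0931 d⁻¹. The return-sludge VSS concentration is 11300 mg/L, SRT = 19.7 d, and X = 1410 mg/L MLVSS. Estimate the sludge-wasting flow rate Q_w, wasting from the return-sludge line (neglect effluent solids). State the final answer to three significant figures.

Q_w ≈ 44.1 m³/d

Rearranging the biomass balance for a CMAS with decay, V = Y·Q·ΔS·θ_c / [X·(1+k_d θ_c)] = 0.579 × 1160 × (2120 − 19.4) × 19.7 / [1410 × (1 + 0.0931 × 19.7)] = 2.78×10^7 / 3996 = 6955 m³.
Wasting from the return line (neglecting effluent solids): Q_w = V·X / (θ_c·X_r) = 6955 × 1410 / (19.7 × 11300) = 44.05 m³/d.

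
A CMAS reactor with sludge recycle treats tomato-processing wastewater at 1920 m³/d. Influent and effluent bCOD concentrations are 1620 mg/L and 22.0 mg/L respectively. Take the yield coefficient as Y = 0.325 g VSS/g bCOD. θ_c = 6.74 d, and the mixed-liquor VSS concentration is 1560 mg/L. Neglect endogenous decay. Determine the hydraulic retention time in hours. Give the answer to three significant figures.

Biomass mass balance (decay neglected): V·X = Y·Q·(S₀ − S)·θ_c, so V = 0.325 × 1920 × (1620 − 22.0) × 6.74 / 1560 = 4308 m³.
HRT = V/Q = 4308 m³ / 1920 m³·d⁻¹ = 2.244 d × 24 = 53.85 h.

τ ≈ 53.9 h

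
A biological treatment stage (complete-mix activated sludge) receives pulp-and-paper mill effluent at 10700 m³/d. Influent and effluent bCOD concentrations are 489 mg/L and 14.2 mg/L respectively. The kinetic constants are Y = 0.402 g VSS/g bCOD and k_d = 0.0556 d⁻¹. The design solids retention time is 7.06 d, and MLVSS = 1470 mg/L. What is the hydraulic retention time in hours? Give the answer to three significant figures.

τ ≈ 15.8 h

Rearranging the biomass balance for a CMAS with decay, V = Y·Q·ΔS·θ_c / [X·(1+k_d θ_c)] = 0.402 × 10700 × (489 − 14.2) × 7.06 / [1470 × (1 + 0.0556 × 7.06)] = 1.44×10^7 / 2047 = 7044 m³.
τ = V/Q = 7044/10700 = 0.6583 d, or 15.80 h.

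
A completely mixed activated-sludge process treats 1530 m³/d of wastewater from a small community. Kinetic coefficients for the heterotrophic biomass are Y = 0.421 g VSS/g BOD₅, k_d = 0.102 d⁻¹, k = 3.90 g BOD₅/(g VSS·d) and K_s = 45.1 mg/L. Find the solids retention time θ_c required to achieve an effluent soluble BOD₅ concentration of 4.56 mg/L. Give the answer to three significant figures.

θ_c ≈ 20.5 d

Specific growth rate at S = 4.56 mg/L: μ = YkS/(K_s+S) = 0.421·3.90·4.56/(45.1+4.56) = 0.1508 d⁻¹.
θ_c = 1/(μ − k_d) = 1/(0.1508 − 0.102) = 1/0.04877 = 20.51 d.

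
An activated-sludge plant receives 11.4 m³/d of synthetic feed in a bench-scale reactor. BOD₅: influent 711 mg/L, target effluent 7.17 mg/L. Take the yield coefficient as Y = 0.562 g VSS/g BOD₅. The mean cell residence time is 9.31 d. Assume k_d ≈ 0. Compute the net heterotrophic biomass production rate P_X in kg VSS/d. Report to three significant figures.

No decay correction is needed, so Y_obs = Y = 0.562.
Mass of BOD₅ removed per day: Q(S₀ − S) = 11.4 × 703.8 g/m³ = 8.024 kg/d.
Biomass produced: P_X = Y_obs·Q·ΔS = 0.5620 × 8.024 ≈ 4.509 kg VSS/d.

P_X ≈ 4.51 kg VSS/d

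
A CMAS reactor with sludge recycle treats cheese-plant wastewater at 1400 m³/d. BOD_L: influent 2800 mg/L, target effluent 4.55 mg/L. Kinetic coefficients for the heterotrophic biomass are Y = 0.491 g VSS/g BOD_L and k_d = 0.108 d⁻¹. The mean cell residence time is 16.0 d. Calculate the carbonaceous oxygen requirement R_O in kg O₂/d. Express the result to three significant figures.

Y_obs = Y / (1 + k_d θ_c) = 0.491 / (1 + 0.108 × 16.0) = 0.491 / 2.728 = 0.1800.
Q·(S₀ − S) = 1400 × (2800 − 4.55) × 10⁻³ = 3914 kg/d removed.
Net sludge production P_X = 0.1800 × 3914 = 704.4 kg VSS/d.
R_O = Q·ΔS − 1.42 P_X = 3914 − 1000 = 2913 kg O₂/d.

R_O ≈ 2910 kg O₂/d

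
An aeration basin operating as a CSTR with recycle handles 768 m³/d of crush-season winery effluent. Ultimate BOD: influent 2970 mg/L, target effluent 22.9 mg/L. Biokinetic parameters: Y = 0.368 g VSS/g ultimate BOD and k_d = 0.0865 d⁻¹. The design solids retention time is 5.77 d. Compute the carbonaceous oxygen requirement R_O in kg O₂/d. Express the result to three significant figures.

R_O ≈ 1470 kg O₂/d

Correct the yield for decay: Y_obs = Y/(1 + k_d θ_c) = 0.368 / (1 + 0.0865 × 5.77) = 0.368 / 1.499 = 0.2455.
ΔS = 2970 − 22.9 = 2947 mg/L, so the substrate removal rate is 768 × 2947/1000 = 2263 kg ultimate BOD/d.
P_X = Y_obs·Q·(S₀ − S) = 0.2455 × 2263 = 555.6 kg VSS/d.
R_O = Q·ΔS − 1.42 P_X = 2263 − 789.0 = 1474 kg O₂/d.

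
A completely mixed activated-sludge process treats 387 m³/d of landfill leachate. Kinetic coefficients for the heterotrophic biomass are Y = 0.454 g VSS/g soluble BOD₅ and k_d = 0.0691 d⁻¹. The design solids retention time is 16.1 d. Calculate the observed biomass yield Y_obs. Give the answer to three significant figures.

Y_obs = Y / (1 + k_d θ_c) = 0.454 / (1 + 0.0691 × 16.1) = 0.454 / 2.113 = 0.2149.

Y_obs ≈ 0.215 g VSS/g soluble BOD₅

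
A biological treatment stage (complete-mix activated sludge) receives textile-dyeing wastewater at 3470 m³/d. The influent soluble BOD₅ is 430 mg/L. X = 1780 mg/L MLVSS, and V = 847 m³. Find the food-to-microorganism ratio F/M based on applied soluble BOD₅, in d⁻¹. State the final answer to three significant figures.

F/M ≈ 0.990 d⁻¹

F/M = applied load / biomass = Q·S₀/(V·X) = 3470 × 430 / (847.0 × 1780) = 0.9897 d⁻¹.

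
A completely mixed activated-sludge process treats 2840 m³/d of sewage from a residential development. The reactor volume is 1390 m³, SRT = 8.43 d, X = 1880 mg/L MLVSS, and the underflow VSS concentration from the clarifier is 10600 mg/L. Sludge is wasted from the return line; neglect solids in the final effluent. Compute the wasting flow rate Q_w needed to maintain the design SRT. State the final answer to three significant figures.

Wasting from the return line (neglecting effluent solids): Q_w = V·X / (θ_c·X_r) = 1390 × 1880 / (8.43 × 10600) = 29.24 m³/d.

Q_w ≈ 29.2 m³/d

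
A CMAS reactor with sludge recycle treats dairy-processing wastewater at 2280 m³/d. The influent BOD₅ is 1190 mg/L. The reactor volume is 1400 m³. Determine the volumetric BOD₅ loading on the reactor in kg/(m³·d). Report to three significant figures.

L_v ≈ 1.94 kg BOD₅/(m³·d)

Volumetric loading L_v = Q·S₀ / V = 2280 × 1190 g/m³ / 1400 m³ = 1938 g/(m³·d) = 1.938 kg BOD₅/(m³·d).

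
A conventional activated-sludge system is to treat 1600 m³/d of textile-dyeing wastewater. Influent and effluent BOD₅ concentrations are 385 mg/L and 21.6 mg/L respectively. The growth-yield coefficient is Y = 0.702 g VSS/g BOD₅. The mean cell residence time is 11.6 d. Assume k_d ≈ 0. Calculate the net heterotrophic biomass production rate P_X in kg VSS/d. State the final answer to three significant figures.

P_X ≈ 408 kg VSS/d

No decay correction is needed, so Y_obs = Y = 0.702.
Q·(S₀ − S) = 1600 × (385 − 21.6) × 10⁻³ = 581.4 kg/d removed.
Biomass produced: P_X = Y_obs·Q·ΔS = 0.7020 × 581.4 ≈ 408.2 kg VSS/d.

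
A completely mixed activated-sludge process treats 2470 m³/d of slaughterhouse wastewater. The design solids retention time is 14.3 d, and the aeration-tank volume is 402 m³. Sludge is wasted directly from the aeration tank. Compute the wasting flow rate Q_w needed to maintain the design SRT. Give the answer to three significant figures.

For wasting at MLVSS concentration, Q_w = V/θ_c = 402.0/14.3 = 28.11 m³/d.

Q_w ≈ 28.1 m³/d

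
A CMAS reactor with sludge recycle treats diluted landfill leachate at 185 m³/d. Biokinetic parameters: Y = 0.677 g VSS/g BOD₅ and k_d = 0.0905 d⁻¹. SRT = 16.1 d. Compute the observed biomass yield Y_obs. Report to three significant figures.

Y_obs ≈ 0.276 g VSS/g BOD₅

Y_obs = Y / (1 + k_d θ_c) = 0.677 / (1 + 0.0905 × 16.1) = 0.677 / 2.457 = 0.2755.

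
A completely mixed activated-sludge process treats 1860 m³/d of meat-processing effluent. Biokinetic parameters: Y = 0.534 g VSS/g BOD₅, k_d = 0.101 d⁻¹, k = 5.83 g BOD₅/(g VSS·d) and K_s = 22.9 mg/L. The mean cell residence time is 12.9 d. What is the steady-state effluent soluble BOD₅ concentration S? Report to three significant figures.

S ≈ 1.39 mg/L

From the Monod/SRT balance for a CMAS, S = K_s·(1+k_d θ_c)/[θ_c·(Y k − k_d) − 1] = 22.9 × (1 + 0.101 × 12.9) / [12.9 × (0.534 × 5.83 − 0.101) − 1] = 52.74 / 37.86 = 1.393 mg/L.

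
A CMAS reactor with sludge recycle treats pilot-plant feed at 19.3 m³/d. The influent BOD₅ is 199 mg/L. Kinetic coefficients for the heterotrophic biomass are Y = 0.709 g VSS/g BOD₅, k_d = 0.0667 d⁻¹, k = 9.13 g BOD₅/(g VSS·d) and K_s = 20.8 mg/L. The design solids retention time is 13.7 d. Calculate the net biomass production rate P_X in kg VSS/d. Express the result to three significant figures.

P_X ≈ 1.42 kg VSS/d

From the Monod/SRT balance for a CMAS, S = K_s·(1+k_d θ_c)/[θ_c·(Y k − k_d) − 1] = 20.8 × (1 + 0.0667 × 13.7) / [13.7 × (0.709 × 9.13 − 0.0667) − 1] = 39.81 / 86.77 = 0.4588 mg/L.
The observed yield is Y_obs = Y/(1 + k_d·θ_c) = 0.709 / (1 + 0.0667 × 13.7) = 0.709 / 1.914 = 0.3705 g VSS per g BOD₅ removed.
ΔS = 199 − 0.459 = 198.5 mg/L, so the substrate removal rate is 19.3 × 198.5/1000 = 3.832 kg BOD₅/d.
So the net sludge growth is P_X = 0.3705 × 3.832 = 1.420 kg VSS/d.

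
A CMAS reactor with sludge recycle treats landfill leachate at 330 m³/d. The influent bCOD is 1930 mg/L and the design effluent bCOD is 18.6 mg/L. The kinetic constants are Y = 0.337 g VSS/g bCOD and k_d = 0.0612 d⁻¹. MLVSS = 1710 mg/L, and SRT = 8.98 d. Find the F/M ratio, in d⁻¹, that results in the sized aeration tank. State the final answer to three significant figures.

From the SRT design equation V = Y Q (S₀−S) θ_c / [X (1 + k_d θ_c)] = 0.337 × 330 × (1930 − 18.6) × 8.98 / [1710 × (1 + 0.0612 × 8.98)] = 1.91×10^6 / 2650 = 720.4 m³.
F/M = applied load / biomass = Q·S₀/(V·X) = 330 × 1930 / (720.4 × 1710) = 0.5170 d⁻¹.

F/M ≈ 0.517 d⁻¹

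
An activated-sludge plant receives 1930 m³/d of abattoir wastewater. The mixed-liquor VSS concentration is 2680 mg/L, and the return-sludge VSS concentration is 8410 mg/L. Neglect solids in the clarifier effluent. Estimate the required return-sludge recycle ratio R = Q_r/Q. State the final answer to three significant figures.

Mass balance around the secondary clarifier (neglecting effluent solids): R = X / (X_r − X) = 2680 / (8410 − 2680) = 0.4677.

R ≈ 0.468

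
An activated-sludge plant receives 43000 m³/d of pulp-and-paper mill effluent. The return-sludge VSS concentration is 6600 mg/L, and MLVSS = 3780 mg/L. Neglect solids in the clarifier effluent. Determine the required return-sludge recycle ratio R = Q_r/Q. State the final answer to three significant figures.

R = Q_r/Q = X/(X_r − X) = 3780 / (6600 − 3780) = 1.340.

R ≈ 1.34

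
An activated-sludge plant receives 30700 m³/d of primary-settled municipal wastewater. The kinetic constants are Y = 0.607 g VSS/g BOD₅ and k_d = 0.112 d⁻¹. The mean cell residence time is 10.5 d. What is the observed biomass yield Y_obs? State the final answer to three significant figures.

Y_obs ≈ 0.279 g VSS/g BOD₅

The observed yield is Y_obs = Y/(1 + k_d·θ_c) = 0.607 / (1 + 0.112 × 10.5) = 0.607 / 2.176 = 0.2790 g VSS per g BOD₅ removed.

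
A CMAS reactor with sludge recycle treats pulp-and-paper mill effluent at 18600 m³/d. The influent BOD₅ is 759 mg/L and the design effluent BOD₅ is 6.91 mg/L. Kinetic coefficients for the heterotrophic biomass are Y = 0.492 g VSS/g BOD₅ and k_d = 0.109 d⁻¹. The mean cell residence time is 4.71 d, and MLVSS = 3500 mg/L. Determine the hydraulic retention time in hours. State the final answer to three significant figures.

Rearranging the biomass balance for a CMAS with decay, V = Y·Q·ΔS·θ_c / [X·(1+k_d θ_c)] = 0.492 × 18600 × (759 − 6.91) × 4.71 / [3500 × (1 + 0.109 × 4.71)] = 3.24×10^7 / 5297 = 6120 m³.
Hydraulic retention time τ = V/Q = 6120 / 18600 = 0.3290 d = 7.897 h.

τ ≈ 7.90 h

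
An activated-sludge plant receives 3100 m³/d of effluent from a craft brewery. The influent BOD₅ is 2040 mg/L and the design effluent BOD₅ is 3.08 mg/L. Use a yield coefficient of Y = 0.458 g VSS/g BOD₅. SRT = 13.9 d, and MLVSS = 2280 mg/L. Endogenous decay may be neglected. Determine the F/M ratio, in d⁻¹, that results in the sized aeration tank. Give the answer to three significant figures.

With k_d = 0 the design equation reduces to V = Y Q (S₀−S) θ_c / X = 0.458 × 3100 × (2040 − 3.08) × 13.9 / 2280 = 17631 m³.
Food-to-microorganism ratio F/M = Q S₀ / (V X) = 3100 × 2040 / (17631 × 2280) = 0.1573 d⁻¹.

F/M ≈ 0.157 d⁻¹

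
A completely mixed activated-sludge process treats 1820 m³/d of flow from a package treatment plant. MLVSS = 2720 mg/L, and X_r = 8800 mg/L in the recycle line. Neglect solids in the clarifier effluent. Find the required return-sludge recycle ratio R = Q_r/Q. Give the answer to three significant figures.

Mass balance around the secondary clarifier (neglecting effluent solids): R = X / (X_r − X) = 2720 / (8800 − 2720) = 0.4474.

R ≈ 0.447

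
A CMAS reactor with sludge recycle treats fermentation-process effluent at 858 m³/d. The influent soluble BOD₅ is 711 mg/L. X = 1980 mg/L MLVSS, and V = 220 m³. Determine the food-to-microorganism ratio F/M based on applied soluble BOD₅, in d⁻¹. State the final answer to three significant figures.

F/M ≈ 1.40 d⁻¹

F/M = Q·S₀ / (V·X) = 858 × 711 / (220.0 × 1980) = 1.400 g soluble BOD₅·(g VSS·d)⁻¹.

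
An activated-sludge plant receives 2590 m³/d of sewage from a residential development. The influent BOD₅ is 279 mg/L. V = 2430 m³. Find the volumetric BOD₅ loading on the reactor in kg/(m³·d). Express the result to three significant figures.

Volumetric loading L_v = Q·S₀ / V = 2590 × 279 g/m³ / 2430 m³ = 297.4 g/(m³·d) = 0.2974 kg BOD₅/(m³·d).

L_v ≈ 0.297 kg BOD₅/(m³·d)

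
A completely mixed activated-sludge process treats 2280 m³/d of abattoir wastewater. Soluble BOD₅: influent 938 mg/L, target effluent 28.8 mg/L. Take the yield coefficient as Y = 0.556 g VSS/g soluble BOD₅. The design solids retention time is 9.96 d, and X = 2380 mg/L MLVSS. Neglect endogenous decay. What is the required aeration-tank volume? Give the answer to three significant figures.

With k_d = 0 the design equation reduces to V = Y Q (S₀−S) θ_c / X = 0.556 × 2280 × (938 − 28.8) × 9.96 / 2380 = 4823 m³.

V ≈ 4820 m³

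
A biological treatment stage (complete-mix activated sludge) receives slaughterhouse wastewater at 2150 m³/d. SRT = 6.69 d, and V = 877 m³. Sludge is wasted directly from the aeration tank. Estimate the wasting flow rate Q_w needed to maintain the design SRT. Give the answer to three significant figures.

Q_w ≈ 131 m³/d

With mixed-liquor wasting, θ_c = V/Q_w, so Q_w = V/θ_c = 877.0/6.69 = 131.1 m³/d.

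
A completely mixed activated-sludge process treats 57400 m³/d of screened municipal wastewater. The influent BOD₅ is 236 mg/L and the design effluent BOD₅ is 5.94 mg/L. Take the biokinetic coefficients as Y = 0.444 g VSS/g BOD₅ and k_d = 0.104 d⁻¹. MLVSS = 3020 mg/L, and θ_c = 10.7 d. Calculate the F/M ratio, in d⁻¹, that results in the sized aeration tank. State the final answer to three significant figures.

F/M ≈ 0.456 d⁻¹

From the SRT design equation V = Y Q (S₀−S) θ_c / [X (1 + k_d θ_c)] = 0.444 × 57400 × (236 − 5.94) × 10.7 / [3020 × (1 + 0.104 × 10.7)] = 6.27×10^7 / 6381 = 9832 m³.
F/M = applied load / biomass = Q·S₀/(V·X) = 57400 × 236 / (9832 × 3020) = 0.4562 d⁻¹.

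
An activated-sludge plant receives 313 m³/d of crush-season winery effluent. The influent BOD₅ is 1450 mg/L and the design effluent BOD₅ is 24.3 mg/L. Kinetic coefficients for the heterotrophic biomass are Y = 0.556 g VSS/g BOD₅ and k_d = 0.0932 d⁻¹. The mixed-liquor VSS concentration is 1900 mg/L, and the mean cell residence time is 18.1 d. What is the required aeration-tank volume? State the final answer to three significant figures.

V ≈ 880 m³

Rearranging the biomass balance for a CMAS with decay, V = Y·Q·ΔS·θ_c / [X·(1+k_d θ_c)] = 0.556 × 313 × (1450 − 24.3) × 18.1 / [1900 × (1 + 0.0932 × 18.1)] = 4.49×10^6 / 5105 = 879.7 m³.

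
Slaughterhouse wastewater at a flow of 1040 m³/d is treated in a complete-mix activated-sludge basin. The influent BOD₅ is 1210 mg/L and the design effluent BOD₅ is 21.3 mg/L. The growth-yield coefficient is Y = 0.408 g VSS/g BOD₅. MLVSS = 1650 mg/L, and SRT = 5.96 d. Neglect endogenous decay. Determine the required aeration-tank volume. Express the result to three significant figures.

V ≈ 1820 m³

With k_d = 0 the design equation reduces to V = Y Q (S₀−S) θ_c / X = 0.408 × 1040 × (1210 − 21.3) × 5.96 / 1650 = 1822 m³.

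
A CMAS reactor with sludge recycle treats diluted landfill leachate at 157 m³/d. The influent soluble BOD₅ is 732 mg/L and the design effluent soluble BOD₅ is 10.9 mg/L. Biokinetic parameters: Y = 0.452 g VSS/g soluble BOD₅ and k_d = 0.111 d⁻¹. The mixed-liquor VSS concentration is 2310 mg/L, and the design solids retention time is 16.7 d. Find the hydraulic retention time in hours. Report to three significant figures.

Rearranging the biomass balance for a CMAS with decay, V = Y·Q·ΔS·θ_c / [X·(1+k_d θ_c)] = 0.452 × 157 × (732 − 10.9) × 16.7 / [2310 × (1 + 0.111 × 16.7)] = 8.55×10^5 / 6592 = 129.6 m³.
HRT = V/Q = 129.6 m³ / 157 m³·d⁻¹ = 0.8257 d × 24 = 19.82 h.

τ ≈ 19.8 h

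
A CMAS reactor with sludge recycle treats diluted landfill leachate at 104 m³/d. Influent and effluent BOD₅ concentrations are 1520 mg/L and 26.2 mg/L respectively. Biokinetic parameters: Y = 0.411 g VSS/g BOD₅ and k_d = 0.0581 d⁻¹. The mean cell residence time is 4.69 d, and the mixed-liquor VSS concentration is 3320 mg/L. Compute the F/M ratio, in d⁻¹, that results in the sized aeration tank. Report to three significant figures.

F/M ≈ 0.672 d⁻¹

Rearranging the biomass balance for a CMAS with decay, V = Y·Q·ΔS·θ_c / [X·(1+k_d θ_c)] = 0.411 × 104 × (1520 − 26.2) × 4.69 / [3320 × (1 + 0.0581 × 4.69)] = 2.99×10^5 / 4225 = 70.88 m³.
Food-to-microorganism ratio F/M = Q S₀ / (V X) = 104 × 1520 / (70.88 × 3320) = 0.6717 d⁻¹.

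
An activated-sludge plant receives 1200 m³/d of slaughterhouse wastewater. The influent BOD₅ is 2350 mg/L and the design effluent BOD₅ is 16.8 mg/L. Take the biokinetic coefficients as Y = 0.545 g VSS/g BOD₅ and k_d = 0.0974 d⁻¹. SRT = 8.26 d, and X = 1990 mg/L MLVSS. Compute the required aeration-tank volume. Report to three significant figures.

Steady-state biomass mass balance: V·X·(1 + k_d·θ_c) = Y·Q·(S₀ − S)·θ_c, so V = 0.545 × 1200 × (2350 − 16.8) × 8.26 / [1990 × (1 + 0.0974 × 8.26)] = 1.26×10^7 / 3591 = 3510 m³.

V ≈ 3510 m³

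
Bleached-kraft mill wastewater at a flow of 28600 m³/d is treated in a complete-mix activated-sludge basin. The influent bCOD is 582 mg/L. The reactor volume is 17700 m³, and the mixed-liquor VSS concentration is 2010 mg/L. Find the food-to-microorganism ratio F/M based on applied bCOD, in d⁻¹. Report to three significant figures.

F/M ≈ 0.468 d⁻¹

Food-to-microorganism ratio F/M = Q S₀ / (V X) = 28600 × 582 / (17700 × 2010) = 0.4679 d⁻¹.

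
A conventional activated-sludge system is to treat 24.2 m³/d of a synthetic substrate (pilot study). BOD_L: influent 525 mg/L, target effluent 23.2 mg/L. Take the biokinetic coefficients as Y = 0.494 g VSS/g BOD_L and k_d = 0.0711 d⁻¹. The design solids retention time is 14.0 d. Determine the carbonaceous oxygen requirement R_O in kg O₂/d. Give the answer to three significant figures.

R_O ≈ 7.87 kg O₂/d

Observed yield with endogenous decay: Y_obs = Y / (1 + k_d·θ_c) = 0.494 / (1 + 0.0711 × 14.0) = 0.494 / 1.995 = 0.2476 g VSS/g BOD_L.
ΔS = 525 − 23.2 = 501.8 mg/L, so the substrate removal rate is 24.2 × 501.8/1000 = 12.14 kg BOD_L/d.
Net sludge production P_X = 0.2476 × 12.14 = 3.006 kg VSS/d.
R_O = Q·(S₀ − S) − 1.42·P_X = 12.14 − 1.42 × 3.006 = 7.875 kg O₂/d.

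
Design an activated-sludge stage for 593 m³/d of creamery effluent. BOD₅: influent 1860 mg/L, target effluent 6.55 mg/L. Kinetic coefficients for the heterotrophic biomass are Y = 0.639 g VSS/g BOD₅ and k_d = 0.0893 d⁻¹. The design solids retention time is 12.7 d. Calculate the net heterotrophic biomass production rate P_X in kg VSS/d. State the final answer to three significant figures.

Y_obs = Y / (1 + k_d θ_c) = 0.639 / (1 + 0.0893 × 12.7) = 0.639 / 2.134 = 0.2994.
Substrate removed = Q·(S₀ − S) = 593 m³/d × (1860 − 6.55) g/m³ = 1.1×10^6 g/d = 1099 kg/d.
P_X = Y_obs · Q(S₀ − S) = 0.2994 × 1099 = 329.1 kg VSS/d.

P_X ≈ 329 kg VSS/d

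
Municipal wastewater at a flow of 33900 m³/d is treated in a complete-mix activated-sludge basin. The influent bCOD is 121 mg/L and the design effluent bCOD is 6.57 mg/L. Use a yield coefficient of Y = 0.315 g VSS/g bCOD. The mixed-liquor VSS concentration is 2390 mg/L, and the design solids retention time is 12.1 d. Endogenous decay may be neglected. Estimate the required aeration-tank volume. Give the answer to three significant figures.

V ≈ 6190 m³

With k_d = 0 the design equation reduces to V = Y Q (S₀−S) θ_c / X = 0.315 × 33900 × (121 − 6.57) × 12.1 / 2390 = 6186 m³.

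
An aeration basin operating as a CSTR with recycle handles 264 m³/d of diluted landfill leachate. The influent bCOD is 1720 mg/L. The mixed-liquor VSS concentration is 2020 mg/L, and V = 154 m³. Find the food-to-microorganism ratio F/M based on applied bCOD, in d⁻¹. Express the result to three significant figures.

F/M = Q·S₀ / (V·X) = 264 × 1720 / (154.0 × 2020) = 1.460 g bCOD·(g VSS·d)⁻¹.

F/M ≈ 1.46 d⁻¹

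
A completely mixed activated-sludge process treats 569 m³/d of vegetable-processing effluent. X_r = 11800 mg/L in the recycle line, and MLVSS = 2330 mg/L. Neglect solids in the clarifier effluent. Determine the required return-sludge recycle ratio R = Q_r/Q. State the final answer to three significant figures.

R = Q_r/Q = X/(X_r − X) = 2330 / (11800 − 2330) = 0.2460.

R ≈ 0.246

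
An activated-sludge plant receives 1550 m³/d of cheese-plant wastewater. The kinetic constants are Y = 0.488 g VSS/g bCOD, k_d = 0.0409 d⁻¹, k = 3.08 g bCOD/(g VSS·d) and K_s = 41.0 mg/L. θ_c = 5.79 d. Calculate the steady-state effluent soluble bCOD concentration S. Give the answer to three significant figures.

For a completely mixed reactor with recycle the Lawrence–McCarty relation gives S = K_s·(1 + k_d·θ_c) / [θ_c·(Y·k − k_d) − 1] = 41.0 × (1 + 0.0409 × 5.79) / [5.79 × (0.488 × 3.08 − 0.0409) − 1] = 50.71 / 7.466 = 6.792 mg/L.

S ≈ 6.79 mg/L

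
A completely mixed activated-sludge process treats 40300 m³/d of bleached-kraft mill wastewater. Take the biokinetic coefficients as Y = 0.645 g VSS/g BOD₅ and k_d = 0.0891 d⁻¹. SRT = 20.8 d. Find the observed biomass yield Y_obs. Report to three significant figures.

Y_obs ≈ 0.226 g VSS/g BOD₅

Y_obs = Y / (1 + k_d θ_c) = 0.645 / (1 + 0.0891 × 20.8) = 0.645 / 2.853 = 0.2261.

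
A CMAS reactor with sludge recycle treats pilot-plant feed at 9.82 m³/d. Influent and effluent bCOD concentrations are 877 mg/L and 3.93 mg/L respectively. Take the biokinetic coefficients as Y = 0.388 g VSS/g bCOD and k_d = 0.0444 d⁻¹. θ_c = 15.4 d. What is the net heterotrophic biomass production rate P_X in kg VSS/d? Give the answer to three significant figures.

Observed yield with endogenous decay: Y_obs = Y / (1 + k_d·θ_c) = 0.388 / (1 + 0.0444 × 15.4) = 0.388 / 1.684 = 0.2304 g VSS/g bCOD.
Substrate removed = Q·(S₀ − S) = 9.82 m³/d × (877 − 3.93) g/m³ = 8.57×10^3 g/d = 8.574 kg/d.
So the net sludge growth is P_X = 0.2304 × 8.574 = 1.976 kg VSS/d.

P_X ≈ 1.98 kg VSS/d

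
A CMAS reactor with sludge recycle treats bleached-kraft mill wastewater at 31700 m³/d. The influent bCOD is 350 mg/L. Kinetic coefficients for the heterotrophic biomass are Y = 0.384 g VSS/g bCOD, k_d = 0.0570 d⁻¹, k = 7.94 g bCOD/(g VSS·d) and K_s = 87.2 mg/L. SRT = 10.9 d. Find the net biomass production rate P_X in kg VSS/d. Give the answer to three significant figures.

From the Monod/SRT balance for a CMAS, S = K_s·(1+k_d θ_c)/[θ_c·(Y k − k_d) − 1] = 87.2 × (1 + 0.0570 × 10.9) / [10.9 × (0.384 × 7.94 − 0.0570) − 1] = 141.4 / 31.61 = 4.472 mg/L.
Correct the yield for decay: Y_obs = Y/(1 + k_d θ_c) = 0.384 / (1 + 0.0570 × 10.9) = 0.384 / 1.621 = 0.2368.
ΔS = 350 − 4.47 = 345.5 mg/L, so the substrate removal rate is 31700 × 345.5/1000 = 10953 kg bCOD/d.
P_X = Y_obs · Q(S₀ − S) = 0.2368 × 10953 = 2594 kg VSS/d.

P_X ≈ 2590 kg VSS/d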